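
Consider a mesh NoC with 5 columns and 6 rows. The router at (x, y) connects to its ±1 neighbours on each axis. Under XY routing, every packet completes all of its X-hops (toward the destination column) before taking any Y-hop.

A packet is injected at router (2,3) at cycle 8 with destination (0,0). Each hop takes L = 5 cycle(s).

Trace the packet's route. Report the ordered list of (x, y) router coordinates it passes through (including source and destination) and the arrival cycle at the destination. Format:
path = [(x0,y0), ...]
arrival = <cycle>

[0] x=2 y=3 t=8
[1] x=1 y=3 t=13 →W
[2] x=0 y=3 t=18 →W
[3] x=0 y=2 t=23 →S
[4] x=0 y=1 t=28 →S
[5] x=0 y=0 t=33 →S

path = [(2,3), (1,3), (0,3), (0,2), (0,1), (0,0)]
arrival = 33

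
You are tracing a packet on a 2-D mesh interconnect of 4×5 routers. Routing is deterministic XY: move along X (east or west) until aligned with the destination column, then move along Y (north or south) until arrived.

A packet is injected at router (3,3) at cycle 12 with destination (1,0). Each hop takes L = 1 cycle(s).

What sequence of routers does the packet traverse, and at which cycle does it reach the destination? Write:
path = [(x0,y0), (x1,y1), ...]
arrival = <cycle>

  0. router=(3,3) cycle=12 (inject)
  1. router=(2,3) cycle=13 dir=W
  2. router=(1,3) cycle=14 dir=W
  3. router=(1,2) cycle=15 dir=S
  4. router=(1,1) cycle=16 dir=S
  5. router=(1,0) cycle=17 dir=S

path = [(3,3), (2,3), (1,3), (1,2), (1,1), (1,0)]
arrival = 17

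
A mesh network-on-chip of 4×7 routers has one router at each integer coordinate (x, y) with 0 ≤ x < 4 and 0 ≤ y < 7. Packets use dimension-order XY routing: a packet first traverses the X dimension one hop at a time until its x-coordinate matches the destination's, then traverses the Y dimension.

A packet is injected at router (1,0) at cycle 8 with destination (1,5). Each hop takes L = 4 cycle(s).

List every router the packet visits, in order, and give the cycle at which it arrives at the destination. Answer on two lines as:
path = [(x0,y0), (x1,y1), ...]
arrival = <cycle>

path = [(1,0), (1,1), (1,2), (1,3), (1,4), (1,5)]
arrival = 28

#0 — 1,0 | c8
#1 — 1,1 | c12 | N
#2 — 1,2 | c16 | N
#3 — 1,3 | c20 | N
#4 — 1,4 | c24 | N
#5 — 1,5 | c28 | N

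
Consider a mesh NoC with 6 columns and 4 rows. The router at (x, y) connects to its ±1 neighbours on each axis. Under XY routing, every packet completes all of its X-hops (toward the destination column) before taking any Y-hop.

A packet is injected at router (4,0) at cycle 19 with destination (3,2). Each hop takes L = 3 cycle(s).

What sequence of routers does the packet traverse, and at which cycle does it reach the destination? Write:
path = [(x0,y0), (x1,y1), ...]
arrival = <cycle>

src (4,0)  cyc=19
W→(3,0)  cyc=22
N→(3,1)  cyc=25
N→(3,2)  cyc=28

path = [(4,0), (3,0), (3,1), (3,2)]
arrival = 28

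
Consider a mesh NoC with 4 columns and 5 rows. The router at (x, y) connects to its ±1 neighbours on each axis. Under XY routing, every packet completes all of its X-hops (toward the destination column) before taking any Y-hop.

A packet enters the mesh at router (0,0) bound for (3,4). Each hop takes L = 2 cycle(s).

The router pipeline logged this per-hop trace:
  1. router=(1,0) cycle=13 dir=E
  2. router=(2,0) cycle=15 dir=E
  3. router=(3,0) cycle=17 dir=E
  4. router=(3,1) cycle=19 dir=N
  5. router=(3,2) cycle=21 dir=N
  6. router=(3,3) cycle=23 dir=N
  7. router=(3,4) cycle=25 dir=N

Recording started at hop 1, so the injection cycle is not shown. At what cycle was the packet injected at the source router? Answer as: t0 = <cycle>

The first recorded entry is hop 1 at cycle 13.
So t0 = 13 − 1·2 = 11.

t0 = 11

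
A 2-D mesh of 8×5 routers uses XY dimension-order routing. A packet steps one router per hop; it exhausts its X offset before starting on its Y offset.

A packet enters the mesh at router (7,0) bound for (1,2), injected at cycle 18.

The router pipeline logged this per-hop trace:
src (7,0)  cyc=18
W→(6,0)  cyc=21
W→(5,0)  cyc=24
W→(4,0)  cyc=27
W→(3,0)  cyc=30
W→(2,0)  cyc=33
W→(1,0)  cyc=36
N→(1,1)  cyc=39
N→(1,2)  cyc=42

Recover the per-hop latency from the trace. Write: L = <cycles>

Between hops 0 and 1 the cycle counter advances 21 − 18 = 3.
Each hop adds L, hence L = 3.

L = 3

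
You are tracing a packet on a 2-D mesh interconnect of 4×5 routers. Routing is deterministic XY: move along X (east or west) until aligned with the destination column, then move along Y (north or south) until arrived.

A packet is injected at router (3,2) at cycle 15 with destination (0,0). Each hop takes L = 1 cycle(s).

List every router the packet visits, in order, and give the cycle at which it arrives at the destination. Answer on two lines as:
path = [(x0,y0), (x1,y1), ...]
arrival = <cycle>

path = [(3,2), (2,2), (1,2), (0,2), (0,1), (0,0)]
arrival = 20

#0 — 3,2 | c15
#1 — 2,2 | c16 | W
#2 — 1,2 | c17 | W
#3 — 0,2 | c18 | W
#4 — 0,1 | c19 | S
#5 — 0,0 | c20 | S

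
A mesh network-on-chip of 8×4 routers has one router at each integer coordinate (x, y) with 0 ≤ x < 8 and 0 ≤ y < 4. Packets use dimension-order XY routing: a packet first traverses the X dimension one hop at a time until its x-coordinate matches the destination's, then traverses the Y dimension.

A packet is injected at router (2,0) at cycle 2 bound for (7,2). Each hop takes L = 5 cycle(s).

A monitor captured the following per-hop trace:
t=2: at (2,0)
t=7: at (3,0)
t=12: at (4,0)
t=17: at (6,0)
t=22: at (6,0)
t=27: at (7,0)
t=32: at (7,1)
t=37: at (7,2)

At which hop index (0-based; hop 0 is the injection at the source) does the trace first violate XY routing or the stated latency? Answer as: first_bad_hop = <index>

  1: Δx=+1 Δy=+0 Δt=5 [ok]
  2: Δx=+1 Δy=+0 Δt=5 [ok]
  3: Δx=+2 Δy=+0 Δt=5 [BAD: non-unit step]

first_bad_hop = 3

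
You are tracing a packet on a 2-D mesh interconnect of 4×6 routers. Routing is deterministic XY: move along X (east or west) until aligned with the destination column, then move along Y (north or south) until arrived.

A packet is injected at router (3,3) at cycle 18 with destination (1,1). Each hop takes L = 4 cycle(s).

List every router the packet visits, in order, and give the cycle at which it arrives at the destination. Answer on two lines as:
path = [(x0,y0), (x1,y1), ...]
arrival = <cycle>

path = [(3,3), (2,3), (1,3), (1,2), (1,1)]
arrival = 34

  0. router=(3,3) cycle=18 (inject)
  1. router=(2,3) cycle=22 dir=W
  2. router=(1,3) cycle=26 dir=W
  3. router=(1,2) cycle=30 dir=S
  4. router=(1,1) cycle=34 dir=S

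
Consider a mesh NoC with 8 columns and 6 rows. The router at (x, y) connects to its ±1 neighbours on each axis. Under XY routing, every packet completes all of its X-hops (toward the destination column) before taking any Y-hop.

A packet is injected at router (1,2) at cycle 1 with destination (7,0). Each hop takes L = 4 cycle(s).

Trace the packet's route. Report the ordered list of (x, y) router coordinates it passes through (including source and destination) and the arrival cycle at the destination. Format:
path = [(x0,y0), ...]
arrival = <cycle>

  0. router=(1,2) cycle=1 (inject)
  1. router=(2,2) cycle=5 dir=E
  2. router=(3,2) cycle=9 dir=E
  3. router=(4,2) cycle=13 dir=E
  4. router=(5,2) cycle=17 dir=E
  5. router=(6,2) cycle=21 dir=E
  6. router=(7,2) cycle=25 dir=E
  7. router=(7,1) cycle=29 dir=S
  8. router=(7,0) cycle=33 dir=S

path = [(1,2), (2,2), (3,2), (4,2), (5,2), (6,2), (7,2), (7,1), (7,0)]
arrival = 33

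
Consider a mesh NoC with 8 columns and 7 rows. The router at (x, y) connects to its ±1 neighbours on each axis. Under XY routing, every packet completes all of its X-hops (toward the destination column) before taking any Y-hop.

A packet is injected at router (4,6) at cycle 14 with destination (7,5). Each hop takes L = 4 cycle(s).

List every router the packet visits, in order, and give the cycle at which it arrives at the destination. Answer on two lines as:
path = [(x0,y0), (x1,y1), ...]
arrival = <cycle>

path = [(4,6), (5,6), (6,6), (7,6), (7,5)]
arrival = 30

  0. router=(4,6) cycle=14 (inject)
  1. router=(5,6) cycle=18 dir=E
  2. router=(6,6) cycle=22 dir=E
  3. router=(7,6) cycle=26 dir=E
  4. router=(7,5) cycle=30 dir=S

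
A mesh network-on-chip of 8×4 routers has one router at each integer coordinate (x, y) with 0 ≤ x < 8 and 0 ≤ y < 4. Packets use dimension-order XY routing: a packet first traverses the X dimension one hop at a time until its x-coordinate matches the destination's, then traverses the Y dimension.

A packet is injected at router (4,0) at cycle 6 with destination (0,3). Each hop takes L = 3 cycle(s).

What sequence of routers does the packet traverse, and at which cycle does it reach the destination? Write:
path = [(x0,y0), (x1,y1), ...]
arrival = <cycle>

path = [(4,0), (3,0), (2,0), (1,0), (0,0), (0,1), (0,2), (0,3)]
arrival = 27

[0] x=4 y=0 t=6
[1] x=3 y=0 t=9 →W
[2] x=2 y=0 t=12 →W
[3] x=1 y=0 t=15 →W
[4] x=0 y=0 t=18 →W
[5] x=0 y=1 t=21 →N
[6] x=0 y=2 t=24 →N
[7] x=0 y=3 t=27 →N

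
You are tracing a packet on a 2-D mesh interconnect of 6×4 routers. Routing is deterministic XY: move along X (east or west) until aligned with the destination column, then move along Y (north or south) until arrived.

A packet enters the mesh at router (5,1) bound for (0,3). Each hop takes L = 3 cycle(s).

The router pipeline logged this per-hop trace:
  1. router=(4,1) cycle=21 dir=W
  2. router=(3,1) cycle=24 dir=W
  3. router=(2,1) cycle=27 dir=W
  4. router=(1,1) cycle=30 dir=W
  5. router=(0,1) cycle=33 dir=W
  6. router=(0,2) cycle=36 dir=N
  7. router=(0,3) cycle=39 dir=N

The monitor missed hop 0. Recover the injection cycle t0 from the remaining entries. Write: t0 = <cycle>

At hop 1 the cycle is 21; in general cyc_k = t0 + kL.
t0 = cyc[1] − L = 21 − 3 = 18.

t0 = 18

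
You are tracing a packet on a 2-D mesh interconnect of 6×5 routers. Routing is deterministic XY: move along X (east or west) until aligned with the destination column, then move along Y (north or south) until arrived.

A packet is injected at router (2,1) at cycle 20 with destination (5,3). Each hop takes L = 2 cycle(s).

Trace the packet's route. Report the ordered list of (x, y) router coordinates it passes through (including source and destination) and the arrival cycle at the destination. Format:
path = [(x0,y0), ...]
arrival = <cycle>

path = [(2,1), (3,1), (4,1), (5,1), (5,2), (5,3)]
arrival = 30

src (2,1)  cyc=20
E→(3,1)  cyc=22
E→(4,1)  cyc=24
E→(5,1)  cyc=26
N→(5,2)  cyc=28
N→(5,3)  cyc=30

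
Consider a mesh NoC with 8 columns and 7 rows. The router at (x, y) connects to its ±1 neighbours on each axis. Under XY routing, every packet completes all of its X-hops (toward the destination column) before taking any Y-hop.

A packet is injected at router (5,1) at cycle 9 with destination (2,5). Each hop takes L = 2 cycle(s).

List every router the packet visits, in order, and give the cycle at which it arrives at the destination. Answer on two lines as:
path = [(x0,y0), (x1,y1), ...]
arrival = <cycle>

path = [(5,1), (4,1), (3,1), (2,1), (2,2), (2,3), (2,4), (2,5)]
arrival = 23

[0] x=5 y=1 t=9
[1] x=4 y=1 t=11 →W
[2] x=3 y=1 t=13 →W
[3] x=2 y=1 t=15 →W
[4] x=2 y=2 t=17 →N
[5] x=2 y=3 t=19 →N
[6] x=2 y=4 t=21 →N
[7] x=2 y=5 t=23 →N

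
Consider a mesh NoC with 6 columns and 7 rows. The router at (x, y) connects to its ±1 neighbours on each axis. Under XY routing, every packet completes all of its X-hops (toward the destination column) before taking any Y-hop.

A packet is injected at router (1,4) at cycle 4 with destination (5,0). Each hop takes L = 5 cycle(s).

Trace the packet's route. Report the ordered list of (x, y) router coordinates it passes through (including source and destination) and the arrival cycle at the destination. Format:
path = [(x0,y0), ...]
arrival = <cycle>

src (1,4)  cyc=4
E→(2,4)  cyc=9
E→(3,4)  cyc=14
E→(4,4)  cyc=19
E→(5,4)  cyc=24
S→(5,3)  cyc=29
S→(5,2)  cyc=34
S→(5,1)  cyc=39
S→(5,0)  cyc=44

path = [(1,4), (2,4), (3,4), (4,4), (5,4), (5,3), (5,2), (5,1), (5,0)]
arrival = 44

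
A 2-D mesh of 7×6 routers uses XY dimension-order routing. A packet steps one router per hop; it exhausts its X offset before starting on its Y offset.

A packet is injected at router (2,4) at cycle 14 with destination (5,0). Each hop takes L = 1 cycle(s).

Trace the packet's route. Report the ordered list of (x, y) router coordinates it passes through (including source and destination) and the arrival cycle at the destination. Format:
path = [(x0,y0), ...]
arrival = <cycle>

#0 — 2,4 | c14
#1 — 3,4 | c15 | E
#2 — 4,4 | c16 | E
#3 — 5,4 | c17 | E
#4 — 5,3 | c18 | S
#5 — 5,2 | c19 | S
#6 — 5,1 | c20 | S
#7 — 5,0 | c21 | S

path = [(2,4), (3,4), (4,4), (5,4), (5,3), (5,2), (5,1), (5,0)]
arrival = 21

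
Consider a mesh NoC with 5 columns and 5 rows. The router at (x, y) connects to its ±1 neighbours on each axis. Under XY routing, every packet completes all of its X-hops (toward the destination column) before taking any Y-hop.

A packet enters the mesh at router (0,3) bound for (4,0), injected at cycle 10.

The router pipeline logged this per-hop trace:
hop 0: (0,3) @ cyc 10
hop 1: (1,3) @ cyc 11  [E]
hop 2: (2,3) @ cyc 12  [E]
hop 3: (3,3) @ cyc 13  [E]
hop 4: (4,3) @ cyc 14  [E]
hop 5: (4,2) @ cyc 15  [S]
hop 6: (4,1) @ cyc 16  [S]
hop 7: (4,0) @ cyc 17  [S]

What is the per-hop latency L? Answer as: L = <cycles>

L = 1

Between hops 0 and 1 the cycle counter advances 11 − 10 = 1.
One hop costs L cycles, so L = 1.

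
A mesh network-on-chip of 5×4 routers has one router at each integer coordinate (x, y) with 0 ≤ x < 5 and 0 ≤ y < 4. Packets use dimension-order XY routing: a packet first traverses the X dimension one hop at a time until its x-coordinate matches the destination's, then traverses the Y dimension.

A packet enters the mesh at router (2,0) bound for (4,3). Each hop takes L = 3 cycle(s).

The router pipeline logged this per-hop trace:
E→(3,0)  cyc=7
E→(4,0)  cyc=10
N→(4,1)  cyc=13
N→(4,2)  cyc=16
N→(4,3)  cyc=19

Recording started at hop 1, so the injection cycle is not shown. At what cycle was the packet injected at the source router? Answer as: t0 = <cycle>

t0 = 4

cyc[1] = 7 and cyc[k] = t0 + k·L for every k.
Subtract one hop: t0 = 7 − 3 = 4.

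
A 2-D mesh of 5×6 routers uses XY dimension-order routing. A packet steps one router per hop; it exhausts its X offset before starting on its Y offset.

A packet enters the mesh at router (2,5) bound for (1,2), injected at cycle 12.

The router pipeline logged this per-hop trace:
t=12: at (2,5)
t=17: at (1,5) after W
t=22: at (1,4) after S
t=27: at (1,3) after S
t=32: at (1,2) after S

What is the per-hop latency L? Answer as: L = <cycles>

L = 5

Between hops 0 and 1 the cycle counter advances 17 − 12 = 5.
Each hop adds L, hence L = 5.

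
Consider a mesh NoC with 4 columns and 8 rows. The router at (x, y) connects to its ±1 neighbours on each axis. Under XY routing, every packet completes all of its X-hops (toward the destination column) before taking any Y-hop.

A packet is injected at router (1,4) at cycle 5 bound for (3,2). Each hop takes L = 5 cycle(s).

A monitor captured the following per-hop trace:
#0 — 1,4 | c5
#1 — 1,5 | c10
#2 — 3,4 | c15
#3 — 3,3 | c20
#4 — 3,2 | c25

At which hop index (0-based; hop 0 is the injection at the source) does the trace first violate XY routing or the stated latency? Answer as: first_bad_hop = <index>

first_bad_hop = 1

check 1→ d=(0,1) cyc+5: BAD: Y-move but x=1≠3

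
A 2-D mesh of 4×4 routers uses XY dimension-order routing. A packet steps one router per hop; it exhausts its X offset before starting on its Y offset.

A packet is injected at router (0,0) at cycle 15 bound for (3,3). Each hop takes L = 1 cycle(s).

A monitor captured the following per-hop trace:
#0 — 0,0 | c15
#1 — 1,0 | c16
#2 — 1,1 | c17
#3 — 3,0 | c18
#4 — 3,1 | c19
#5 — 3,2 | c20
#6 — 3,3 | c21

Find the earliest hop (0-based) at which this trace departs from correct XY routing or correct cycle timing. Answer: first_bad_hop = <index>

first_bad_hop = 2

[1] (+1,+0) / 1c ⇒ ok
[2] (+0,+1) / 1c ⇒ BAD: Y-move but x=1≠3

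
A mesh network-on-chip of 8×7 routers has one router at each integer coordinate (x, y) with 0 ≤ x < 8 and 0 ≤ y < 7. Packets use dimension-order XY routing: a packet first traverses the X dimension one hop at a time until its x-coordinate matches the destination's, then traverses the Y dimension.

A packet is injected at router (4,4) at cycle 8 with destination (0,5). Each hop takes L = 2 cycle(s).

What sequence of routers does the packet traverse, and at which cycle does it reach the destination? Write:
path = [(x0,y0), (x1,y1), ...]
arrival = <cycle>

path = [(4,4), (3,4), (2,4), (1,4), (0,4), (0,5)]
arrival = 18

#0 — 4,4 | c8
#1 — 3,4 | c10 | W
#2 — 2,4 | c12 | W
#3 — 1,4 | c14 | W
#4 — 0,4 | c16 | W
#5 — 0,5 | c18 | N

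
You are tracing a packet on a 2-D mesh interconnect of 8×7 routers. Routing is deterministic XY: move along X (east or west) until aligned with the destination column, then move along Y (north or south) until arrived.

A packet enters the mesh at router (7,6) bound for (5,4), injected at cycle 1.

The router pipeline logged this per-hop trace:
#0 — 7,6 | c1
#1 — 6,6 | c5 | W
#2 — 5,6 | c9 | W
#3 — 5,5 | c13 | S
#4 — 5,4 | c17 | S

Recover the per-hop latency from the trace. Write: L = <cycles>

L = 4

cyc[1] − cyc[0] = 5 − 1 = 4.
One hop costs L cycles, so L = 4.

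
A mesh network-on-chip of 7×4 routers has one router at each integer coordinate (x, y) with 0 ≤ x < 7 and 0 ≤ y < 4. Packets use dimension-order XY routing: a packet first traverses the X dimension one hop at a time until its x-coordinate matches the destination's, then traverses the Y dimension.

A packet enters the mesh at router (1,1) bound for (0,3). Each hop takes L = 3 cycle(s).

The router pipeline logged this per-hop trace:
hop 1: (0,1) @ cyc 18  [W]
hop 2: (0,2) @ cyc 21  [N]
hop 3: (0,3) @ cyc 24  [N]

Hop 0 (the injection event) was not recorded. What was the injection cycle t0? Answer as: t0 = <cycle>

The first recorded entry is hop 1 at cycle 18.
Therefore t0 = 18 − L = 15.

t0 = 15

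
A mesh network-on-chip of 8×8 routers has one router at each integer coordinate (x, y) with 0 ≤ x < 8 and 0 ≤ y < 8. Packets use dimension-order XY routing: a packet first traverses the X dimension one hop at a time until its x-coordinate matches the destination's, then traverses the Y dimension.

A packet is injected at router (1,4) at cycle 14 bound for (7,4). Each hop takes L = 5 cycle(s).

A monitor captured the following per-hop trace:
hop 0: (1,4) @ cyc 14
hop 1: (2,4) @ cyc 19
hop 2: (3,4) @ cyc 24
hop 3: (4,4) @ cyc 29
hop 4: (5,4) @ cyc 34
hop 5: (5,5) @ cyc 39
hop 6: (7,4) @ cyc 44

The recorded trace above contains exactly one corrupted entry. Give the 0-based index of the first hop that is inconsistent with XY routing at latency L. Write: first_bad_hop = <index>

first_bad_hop = 5

check 1→ d=(1,0) cyc+5: ok
check 2→ d=(1,0) cyc+5: ok
check 3→ d=(1,0) cyc+5: ok
check 4→ d=(1,0) cyc+5: ok
check 5→ d=(0,1) cyc+5: BAD: Y-move but x=5≠7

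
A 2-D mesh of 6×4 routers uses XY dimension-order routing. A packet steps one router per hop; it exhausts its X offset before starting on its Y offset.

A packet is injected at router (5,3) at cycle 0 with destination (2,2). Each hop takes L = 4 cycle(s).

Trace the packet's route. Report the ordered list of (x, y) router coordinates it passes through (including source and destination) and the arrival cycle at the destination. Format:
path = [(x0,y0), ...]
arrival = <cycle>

path = [(5,3), (4,3), (3,3), (2,3), (2,2)]
arrival = 16

  0. router=(5,3) cycle=0 (inject)
  1. router=(4,3) cycle=4 dir=W
  2. router=(3,3) cycle=8 dir=W
  3. router=(2,3) cycle=12 dir=W
  4. router=(2,2) cycle=16 dir=S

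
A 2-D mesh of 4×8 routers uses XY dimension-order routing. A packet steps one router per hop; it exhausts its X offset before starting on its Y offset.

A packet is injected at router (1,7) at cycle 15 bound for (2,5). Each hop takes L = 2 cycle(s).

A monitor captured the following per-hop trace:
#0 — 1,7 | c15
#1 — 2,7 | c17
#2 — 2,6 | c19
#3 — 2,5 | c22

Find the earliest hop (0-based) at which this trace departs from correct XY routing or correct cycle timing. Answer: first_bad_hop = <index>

first_bad_hop = 3

check 1→ d=(1,0) cyc+2: ok
check 2→ d=(0,-1) cyc+2: ok
check 3→ d=(0,-1) cyc+3: BAD: Δcyc=3≠L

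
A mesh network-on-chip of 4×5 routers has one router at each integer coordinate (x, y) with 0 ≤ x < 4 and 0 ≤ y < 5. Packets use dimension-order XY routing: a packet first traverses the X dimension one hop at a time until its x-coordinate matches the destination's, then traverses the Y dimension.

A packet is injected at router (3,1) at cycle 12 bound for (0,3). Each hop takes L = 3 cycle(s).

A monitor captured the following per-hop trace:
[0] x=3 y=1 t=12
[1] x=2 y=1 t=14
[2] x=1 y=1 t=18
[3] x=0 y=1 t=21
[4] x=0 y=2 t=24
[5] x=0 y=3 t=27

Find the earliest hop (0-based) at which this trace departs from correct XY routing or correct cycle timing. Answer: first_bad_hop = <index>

first_bad_hop = 1

[1] (-1,+0) / 2c ⇒ BAD: Δcyc=2≠L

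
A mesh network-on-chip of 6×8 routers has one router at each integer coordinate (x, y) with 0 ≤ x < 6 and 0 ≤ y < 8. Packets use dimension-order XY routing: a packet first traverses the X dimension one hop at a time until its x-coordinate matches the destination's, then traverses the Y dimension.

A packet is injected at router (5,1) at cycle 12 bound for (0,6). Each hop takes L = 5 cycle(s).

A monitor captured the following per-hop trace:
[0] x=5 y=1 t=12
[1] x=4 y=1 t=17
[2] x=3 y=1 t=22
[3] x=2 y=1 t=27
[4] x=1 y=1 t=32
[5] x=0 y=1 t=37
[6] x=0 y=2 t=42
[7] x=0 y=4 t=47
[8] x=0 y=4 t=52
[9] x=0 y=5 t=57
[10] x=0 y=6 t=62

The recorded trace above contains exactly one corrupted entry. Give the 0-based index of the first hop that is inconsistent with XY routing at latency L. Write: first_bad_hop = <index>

first_bad_hop = 7

  1: Δx=-1 Δy=+0 Δt=5 [ok]
  2: Δx=-1 Δy=+0 Δt=5 [ok]
  3: Δx=-1 Δy=+0 Δt=5 [ok]
  4: Δx=-1 Δy=+0 Δt=5 [ok]
  5: Δx=-1 Δy=+0 Δt=5 [ok]
  6: Δx=+0 Δy=+1 Δt=5 [ok]
  7: Δx=+0 Δy=+2 Δt=5 [BAD: non-unit step]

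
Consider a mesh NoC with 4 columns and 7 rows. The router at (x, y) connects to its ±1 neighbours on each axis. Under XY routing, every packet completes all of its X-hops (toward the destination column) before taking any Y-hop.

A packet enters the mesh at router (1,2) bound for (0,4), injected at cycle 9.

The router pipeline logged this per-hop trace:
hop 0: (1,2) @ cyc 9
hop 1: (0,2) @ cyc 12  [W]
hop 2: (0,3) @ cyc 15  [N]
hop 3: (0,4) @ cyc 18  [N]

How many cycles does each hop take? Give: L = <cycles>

cyc[1] − cyc[0] = 12 − 9 = 3.
Each hop adds L, hence L = 3.

L = 3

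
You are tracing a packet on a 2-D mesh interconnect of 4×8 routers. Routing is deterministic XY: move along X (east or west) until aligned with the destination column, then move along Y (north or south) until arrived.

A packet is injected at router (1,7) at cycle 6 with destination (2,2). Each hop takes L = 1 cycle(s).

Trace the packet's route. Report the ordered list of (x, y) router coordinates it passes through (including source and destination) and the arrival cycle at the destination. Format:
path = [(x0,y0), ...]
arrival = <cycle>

path = [(1,7), (2,7), (2,6), (2,5), (2,4), (2,3), (2,2)]
arrival = 12

t=6: at (1,7)
t=7: at (2,7) after E
t=8: at (2,6) after S
t=9: at (2,5) after S
t=10: at (2,4) after S
t=11: at (2,3) after S
t=12: at (2,2) after S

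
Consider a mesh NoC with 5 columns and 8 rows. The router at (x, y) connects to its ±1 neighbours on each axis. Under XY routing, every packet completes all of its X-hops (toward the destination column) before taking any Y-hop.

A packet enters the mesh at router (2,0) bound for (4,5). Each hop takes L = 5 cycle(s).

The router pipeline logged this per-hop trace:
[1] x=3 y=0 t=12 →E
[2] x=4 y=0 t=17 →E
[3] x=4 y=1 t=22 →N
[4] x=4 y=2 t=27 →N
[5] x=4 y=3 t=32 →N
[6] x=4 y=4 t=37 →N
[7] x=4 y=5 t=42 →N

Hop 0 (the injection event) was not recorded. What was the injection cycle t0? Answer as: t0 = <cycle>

cyc[1] = 12 and cyc[k] = t0 + k·L for every k.
Therefore t0 = 12 − L = 7.

t0 = 7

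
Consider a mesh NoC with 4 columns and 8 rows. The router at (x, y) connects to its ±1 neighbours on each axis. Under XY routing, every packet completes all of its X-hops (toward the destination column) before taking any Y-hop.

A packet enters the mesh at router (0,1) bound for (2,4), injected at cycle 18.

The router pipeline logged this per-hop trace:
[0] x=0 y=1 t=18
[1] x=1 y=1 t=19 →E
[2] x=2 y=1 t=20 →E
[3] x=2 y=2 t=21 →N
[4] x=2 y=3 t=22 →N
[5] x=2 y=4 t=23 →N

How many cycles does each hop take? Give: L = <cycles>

Δcyc across hop 0→1: 19 − 18 = 1.
Per-hop latency L = Δcyc = 1.

L = 1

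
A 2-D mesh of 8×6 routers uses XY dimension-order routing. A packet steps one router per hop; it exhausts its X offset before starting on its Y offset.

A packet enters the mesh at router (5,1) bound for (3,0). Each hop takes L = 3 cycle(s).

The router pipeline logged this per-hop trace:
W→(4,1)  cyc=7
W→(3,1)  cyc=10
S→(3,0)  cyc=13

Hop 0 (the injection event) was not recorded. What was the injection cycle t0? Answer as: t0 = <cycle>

t0 = 4

The first recorded entry is hop 1 at cycle 7.
t0 = cyc[1] − L = 7 − 3 = 4.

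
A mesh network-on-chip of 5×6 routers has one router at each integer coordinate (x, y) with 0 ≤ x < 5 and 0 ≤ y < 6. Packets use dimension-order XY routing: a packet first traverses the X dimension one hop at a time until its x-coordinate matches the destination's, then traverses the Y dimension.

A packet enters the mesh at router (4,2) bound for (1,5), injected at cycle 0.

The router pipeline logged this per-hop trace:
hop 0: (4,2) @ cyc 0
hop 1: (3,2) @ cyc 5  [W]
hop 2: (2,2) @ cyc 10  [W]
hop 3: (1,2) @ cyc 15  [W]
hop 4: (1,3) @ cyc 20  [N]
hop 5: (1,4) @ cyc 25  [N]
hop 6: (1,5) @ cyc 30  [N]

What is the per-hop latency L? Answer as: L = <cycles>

Δcyc across hop 0→1: 5 − 0 = 5.
Each hop adds L, hence L = 5.

L = 5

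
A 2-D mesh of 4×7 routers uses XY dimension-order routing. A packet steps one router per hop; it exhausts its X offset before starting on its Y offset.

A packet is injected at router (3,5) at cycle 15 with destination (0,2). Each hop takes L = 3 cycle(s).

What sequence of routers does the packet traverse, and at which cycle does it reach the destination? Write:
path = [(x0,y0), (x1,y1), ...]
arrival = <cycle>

path = [(3,5), (2,5), (1,5), (0,5), (0,4), (0,3), (0,2)]
arrival = 33

src (3,5)  cyc=15
W→(2,5)  cyc=18
W→(1,5)  cyc=21
W→(0,5)  cyc=24
S→(0,4)  cyc=27
S→(0,3)  cyc=30
S→(0,2)  cyc=33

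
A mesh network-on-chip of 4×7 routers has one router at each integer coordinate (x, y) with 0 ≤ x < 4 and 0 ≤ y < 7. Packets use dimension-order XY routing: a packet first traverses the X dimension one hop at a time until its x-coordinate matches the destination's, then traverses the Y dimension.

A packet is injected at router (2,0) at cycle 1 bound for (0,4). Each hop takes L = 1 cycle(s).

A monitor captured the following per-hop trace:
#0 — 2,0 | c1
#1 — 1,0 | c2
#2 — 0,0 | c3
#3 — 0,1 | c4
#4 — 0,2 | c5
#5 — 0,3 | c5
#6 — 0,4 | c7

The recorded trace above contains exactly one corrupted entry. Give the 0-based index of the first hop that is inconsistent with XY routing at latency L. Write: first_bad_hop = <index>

[1] (-1,+0) / 1c ⇒ ok
[2] (-1,+0) / 1c ⇒ ok
[3] (+0,+1) / 1c ⇒ ok
[4] (+0,+1) / 1c ⇒ ok
[5] (+0,+1) / 0c ⇒ BAD: Δcyc=0≠L

first_bad_hop = 5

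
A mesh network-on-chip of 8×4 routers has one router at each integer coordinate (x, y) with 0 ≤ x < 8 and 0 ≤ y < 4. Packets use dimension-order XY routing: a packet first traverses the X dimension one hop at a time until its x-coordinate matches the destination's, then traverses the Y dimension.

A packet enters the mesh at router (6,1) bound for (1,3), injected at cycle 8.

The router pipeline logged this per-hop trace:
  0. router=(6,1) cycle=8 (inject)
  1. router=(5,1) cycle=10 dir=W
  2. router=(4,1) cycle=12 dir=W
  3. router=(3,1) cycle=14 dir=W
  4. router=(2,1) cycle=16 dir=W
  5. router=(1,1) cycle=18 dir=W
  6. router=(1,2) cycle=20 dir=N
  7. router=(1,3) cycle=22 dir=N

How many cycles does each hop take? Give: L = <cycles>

Δcyc across hop 0→1: 10 − 8 = 2.
One hop costs L cycles, so L = 2.

L = 2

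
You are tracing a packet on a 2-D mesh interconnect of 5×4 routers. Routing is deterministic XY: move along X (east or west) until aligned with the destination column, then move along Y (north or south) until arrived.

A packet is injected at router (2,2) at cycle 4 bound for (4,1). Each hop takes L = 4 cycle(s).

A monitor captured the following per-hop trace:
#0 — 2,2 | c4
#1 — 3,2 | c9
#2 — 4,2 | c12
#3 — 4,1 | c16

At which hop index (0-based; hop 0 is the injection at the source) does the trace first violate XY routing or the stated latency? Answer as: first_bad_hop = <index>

first_bad_hop = 1

hop 1: step (+1,+0), +5 cyc — BAD: Δcyc=5≠L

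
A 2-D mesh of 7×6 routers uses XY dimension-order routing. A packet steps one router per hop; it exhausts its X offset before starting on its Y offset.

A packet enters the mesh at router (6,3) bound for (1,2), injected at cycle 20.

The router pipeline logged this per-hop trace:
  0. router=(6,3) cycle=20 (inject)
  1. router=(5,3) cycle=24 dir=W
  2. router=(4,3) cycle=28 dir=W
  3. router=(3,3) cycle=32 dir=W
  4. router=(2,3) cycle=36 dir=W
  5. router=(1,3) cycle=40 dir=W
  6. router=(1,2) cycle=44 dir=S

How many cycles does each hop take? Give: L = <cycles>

L = 4

Between hops 0 and 1 the cycle counter advances 24 − 20 = 4.
That increment is L by definition: L = 4.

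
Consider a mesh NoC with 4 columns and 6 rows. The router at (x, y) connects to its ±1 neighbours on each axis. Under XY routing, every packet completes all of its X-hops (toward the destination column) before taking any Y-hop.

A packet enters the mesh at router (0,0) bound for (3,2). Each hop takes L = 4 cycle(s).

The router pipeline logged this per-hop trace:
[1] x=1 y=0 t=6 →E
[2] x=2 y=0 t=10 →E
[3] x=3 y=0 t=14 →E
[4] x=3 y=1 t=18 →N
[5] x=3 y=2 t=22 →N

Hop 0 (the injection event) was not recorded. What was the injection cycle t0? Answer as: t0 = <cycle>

Hop 1 reached at cycle 6; hop k is at t0 + k·L.
So t0 = 6 − 1·4 = 2.

t0 = 2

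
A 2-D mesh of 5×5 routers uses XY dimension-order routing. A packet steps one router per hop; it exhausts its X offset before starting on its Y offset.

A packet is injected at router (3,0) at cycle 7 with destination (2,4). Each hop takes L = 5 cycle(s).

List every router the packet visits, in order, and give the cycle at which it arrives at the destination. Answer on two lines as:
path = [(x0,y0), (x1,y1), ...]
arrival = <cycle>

src (3,0)  cyc=7
W→(2,0)  cyc=12
N→(2,1)  cyc=17
N→(2,2)  cyc=22
N→(2,3)  cyc=27
N→(2,4)  cyc=32

path = [(3,0), (2,0), (2,1), (2,2), (2,3), (2,4)]
arrival = 32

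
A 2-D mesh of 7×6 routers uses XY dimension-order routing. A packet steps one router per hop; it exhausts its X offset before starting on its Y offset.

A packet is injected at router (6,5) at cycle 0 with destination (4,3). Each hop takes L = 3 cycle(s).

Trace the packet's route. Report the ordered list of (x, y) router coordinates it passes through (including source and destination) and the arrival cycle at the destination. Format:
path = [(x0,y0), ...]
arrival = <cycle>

hop 0: (6,5) @ cyc 0
hop 1: (5,5) @ cyc 3  [W]
hop 2: (4,5) @ cyc 6  [W]
hop 3: (4,4) @ cyc 9  [S]
hop 4: (4,3) @ cyc 12  [S]

path = [(6,5), (5,5), (4,5), (4,4), (4,3)]
arrival = 12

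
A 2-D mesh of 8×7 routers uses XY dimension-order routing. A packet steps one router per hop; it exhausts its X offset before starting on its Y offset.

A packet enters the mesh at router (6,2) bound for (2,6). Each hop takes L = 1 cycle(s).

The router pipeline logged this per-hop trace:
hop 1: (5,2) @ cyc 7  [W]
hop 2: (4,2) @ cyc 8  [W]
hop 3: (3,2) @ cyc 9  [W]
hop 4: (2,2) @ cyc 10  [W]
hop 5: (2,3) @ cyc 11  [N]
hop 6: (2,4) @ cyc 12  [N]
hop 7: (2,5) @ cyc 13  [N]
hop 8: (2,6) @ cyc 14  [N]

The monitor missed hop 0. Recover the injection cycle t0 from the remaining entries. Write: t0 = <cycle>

cyc[1] = 7 and cyc[k] = t0 + k·L for every k.
Therefore t0 = 7 − L = 6.

t0 = 6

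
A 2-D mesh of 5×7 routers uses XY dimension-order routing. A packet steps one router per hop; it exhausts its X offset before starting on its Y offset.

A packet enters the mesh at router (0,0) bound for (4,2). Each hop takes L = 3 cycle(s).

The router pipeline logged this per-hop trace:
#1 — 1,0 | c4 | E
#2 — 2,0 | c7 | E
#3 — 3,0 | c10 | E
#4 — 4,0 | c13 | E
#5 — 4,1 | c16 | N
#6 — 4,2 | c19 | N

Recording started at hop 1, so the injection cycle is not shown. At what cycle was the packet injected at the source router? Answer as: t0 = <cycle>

At hop 1 the cycle is 4; in general cyc_k = t0 + kL.
t0 = cyc[1] − L = 4 − 3 = 1.

t0 = 1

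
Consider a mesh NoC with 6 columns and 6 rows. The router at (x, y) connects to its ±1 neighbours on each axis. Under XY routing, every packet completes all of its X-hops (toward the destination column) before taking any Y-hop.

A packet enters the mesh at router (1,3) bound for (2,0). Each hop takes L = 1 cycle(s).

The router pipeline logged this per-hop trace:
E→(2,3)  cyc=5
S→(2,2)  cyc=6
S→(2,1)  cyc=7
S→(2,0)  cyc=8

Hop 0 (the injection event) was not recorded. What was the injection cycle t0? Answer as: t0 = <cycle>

At hop 1 the cycle is 5; in general cyc_k = t0 + kL.
So t0 = 5 − 1·1 = 4.

t0 = 4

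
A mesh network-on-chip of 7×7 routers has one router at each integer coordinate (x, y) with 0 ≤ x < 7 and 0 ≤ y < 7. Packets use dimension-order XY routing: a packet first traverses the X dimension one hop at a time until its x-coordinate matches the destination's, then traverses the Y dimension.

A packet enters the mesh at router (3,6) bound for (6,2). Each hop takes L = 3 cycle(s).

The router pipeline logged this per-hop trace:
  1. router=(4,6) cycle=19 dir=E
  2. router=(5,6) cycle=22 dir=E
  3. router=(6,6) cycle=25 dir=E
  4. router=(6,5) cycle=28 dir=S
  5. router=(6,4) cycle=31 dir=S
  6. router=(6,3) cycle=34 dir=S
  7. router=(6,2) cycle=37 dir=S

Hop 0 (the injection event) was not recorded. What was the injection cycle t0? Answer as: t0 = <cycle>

The first recorded entry is hop 1 at cycle 19.
Subtract one hop: t0 = 19 − 3 = 16.

t0 = 16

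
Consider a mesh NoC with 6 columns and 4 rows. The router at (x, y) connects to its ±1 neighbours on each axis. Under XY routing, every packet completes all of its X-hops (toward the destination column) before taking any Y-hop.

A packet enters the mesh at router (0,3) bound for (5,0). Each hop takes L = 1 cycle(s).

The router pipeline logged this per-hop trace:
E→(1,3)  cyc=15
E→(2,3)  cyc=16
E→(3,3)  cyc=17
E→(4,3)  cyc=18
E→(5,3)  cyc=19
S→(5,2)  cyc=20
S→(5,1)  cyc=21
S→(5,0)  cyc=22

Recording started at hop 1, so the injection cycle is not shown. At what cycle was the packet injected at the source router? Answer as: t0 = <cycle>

cyc[1] = 15 and cyc[k] = t0 + k·L for every k.
Subtract one hop: t0 = 15 − 1 = 14.

t0 = 14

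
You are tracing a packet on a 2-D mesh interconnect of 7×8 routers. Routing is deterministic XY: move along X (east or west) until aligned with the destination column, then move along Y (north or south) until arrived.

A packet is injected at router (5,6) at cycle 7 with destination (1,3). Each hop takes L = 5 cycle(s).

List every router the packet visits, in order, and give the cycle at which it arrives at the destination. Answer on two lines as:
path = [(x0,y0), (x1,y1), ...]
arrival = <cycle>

path = [(5,6), (4,6), (3,6), (2,6), (1,6), (1,5), (1,4), (1,3)]
arrival = 42

t=7: at (5,6)
t=12: at (4,6) after W
t=17: at (3,6) after W
t=22: at (2,6) after W
t=27: at (1,6) after W
t=32: at (1,5) after S
t=37: at (1,4) after S
t=42: at (1,3) after S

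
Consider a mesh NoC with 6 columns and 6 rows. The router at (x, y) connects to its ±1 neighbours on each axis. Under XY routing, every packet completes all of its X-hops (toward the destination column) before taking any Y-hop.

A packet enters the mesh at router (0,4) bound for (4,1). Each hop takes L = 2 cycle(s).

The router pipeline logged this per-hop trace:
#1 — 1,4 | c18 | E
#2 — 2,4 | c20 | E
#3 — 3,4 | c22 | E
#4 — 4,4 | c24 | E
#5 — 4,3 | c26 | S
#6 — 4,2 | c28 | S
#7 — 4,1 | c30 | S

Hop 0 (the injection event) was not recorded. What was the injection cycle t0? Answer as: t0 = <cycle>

t0 = 16

The first recorded entry is hop 1 at cycle 18.
Therefore t0 = 18 − L = 16.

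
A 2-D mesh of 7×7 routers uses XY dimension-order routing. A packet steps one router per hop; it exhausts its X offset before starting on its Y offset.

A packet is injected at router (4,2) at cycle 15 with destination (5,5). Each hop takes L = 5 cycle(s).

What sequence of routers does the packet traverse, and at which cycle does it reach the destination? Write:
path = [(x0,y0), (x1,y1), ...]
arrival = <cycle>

path = [(4,2), (5,2), (5,3), (5,4), (5,5)]
arrival = 35

t=15: at (4,2)
t=20: at (5,2) after E
t=25: at (5,3) after N
t=30: at (5,4) after N
t=35: at (5,5) after N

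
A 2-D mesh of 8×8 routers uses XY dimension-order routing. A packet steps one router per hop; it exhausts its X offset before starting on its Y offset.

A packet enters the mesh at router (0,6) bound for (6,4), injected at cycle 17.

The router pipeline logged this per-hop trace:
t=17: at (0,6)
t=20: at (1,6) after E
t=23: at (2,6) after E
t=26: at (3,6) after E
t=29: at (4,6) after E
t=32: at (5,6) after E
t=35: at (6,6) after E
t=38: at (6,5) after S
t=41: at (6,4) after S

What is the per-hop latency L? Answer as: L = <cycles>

L = 3

cyc[1] − cyc[0] = 20 − 17 = 3.
Per-hop latency L = Δcyc = 3.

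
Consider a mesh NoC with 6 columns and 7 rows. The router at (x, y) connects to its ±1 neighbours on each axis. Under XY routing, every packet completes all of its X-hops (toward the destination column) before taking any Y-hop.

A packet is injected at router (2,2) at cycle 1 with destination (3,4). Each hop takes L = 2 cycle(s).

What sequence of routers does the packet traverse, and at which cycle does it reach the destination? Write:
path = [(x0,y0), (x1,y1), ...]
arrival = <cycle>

path = [(2,2), (3,2), (3,3), (3,4)]
arrival = 7

t=1: at (2,2)
t=3: at (3,2) after E
t=5: at (3,3) after N
t=7: at (3,4) after N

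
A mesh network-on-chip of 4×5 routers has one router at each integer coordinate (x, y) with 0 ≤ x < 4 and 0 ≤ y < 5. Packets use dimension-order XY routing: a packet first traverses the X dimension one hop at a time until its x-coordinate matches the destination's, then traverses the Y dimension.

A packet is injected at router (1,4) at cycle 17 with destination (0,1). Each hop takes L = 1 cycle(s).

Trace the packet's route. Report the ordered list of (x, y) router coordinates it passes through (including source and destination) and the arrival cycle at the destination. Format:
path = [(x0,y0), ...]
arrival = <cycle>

src (1,4)  cyc=17
W→(0,4)  cyc=18
S→(0,3)  cyc=19
S→(0,2)  cyc=20
S→(0,1)  cyc=21

path = [(1,4), (0,4), (0,3), (0,2), (0,1)]
arrival = 21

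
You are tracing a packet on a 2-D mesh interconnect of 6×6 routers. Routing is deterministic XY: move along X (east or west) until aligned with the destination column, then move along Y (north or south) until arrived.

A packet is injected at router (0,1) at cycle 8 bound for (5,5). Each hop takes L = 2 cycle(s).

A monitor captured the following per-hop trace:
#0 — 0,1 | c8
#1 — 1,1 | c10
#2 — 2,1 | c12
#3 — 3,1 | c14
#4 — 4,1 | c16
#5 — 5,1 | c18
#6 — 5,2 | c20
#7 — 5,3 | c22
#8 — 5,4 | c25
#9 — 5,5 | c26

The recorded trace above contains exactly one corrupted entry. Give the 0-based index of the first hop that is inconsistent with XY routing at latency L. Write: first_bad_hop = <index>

first_bad_hop = 8

hop 1: step (+1,+0), +2 cyc — ok
hop 2: step (+1,+0), +2 cyc — ok
hop 3: step (+1,+0), +2 cyc — ok
hop 4: step (+1,+0), +2 cyc — ok
hop 5: step (+1,+0), +2 cyc — ok
hop 6: step (+0,+1), +2 cyc — ok
hop 7: step (+0,+1), +2 cyc — ok
hop 8: step (+0,+1), +3 cyc — BAD: Δcyc=3≠L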